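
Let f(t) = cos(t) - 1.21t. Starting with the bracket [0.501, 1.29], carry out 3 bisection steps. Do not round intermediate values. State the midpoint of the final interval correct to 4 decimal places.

f(0.501000) = 0.270893, f(1.290000) = -1.283779 (opposite signs)
step 1: m = 0.895500, f(m) = -0.458426 < 0 → root in [0.501000, 0.895500]
step 2: m = 0.698250, f(m) = -0.078914 < 0 → root in [0.501000, 0.698250]
step 3: m = 0.599625, f(m) = 0.100001 > 0 → root in [0.599625, 0.698250]
Midpoint of [0.599625, 0.698250] = 0.648938

0.6489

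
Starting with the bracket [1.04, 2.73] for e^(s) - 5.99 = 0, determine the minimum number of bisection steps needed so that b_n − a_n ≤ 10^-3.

11

Initial width b − a = 2.73 − 1.04 = 1.690000.
After n steps the width is (b−a)/2^n; need (b−a)/2^n ≤ 10^-3.
So n ≥ log₂(1.690000/10^-3) = log₂(1690.0000) ≈ 10.7228.
Hence n = 11.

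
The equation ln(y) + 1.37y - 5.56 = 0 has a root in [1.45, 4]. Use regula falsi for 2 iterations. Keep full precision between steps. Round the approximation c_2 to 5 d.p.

3.21171

f(1.450000) = -3.201936, f(4.000000) = 1.306294
step 1: c = 3.261118, f(c) = 0.089802 > 0 → new bracket [1.450000, 3.261118]
step 2: c = 3.211709, f(c) = 0.006844 > 0 → new bracket [1.450000, 3.211709]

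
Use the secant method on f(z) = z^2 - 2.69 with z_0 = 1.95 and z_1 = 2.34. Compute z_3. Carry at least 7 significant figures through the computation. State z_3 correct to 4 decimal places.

Secant update: z_(k+1) = z_k − f(z_k)·(z_k − z_(k-1))/(f(z_k) − f(z_(k-1))).
f(z_0) = 1.112500, f(z_1) = 2.785600
z_2 = 2.340000 - (2.785600)·(2.340000 - 1.950000)/(2.785600 - (1.112500)) = 1.690676; f(z_2) = 0.168385
z_3 = 1.690676 - (0.168385)·(1.690676 - 2.340000)/(0.168385 - (2.785600)) = 1.648900; f(z_3) = 0.028871

1.6489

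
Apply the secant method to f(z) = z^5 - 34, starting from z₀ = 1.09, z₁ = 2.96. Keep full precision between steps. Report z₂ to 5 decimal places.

1.35897

f(z_0) = -32.461376, f(z_1) = 193.226278
z_2 = 2.960000 - (193.226278)·(2.960000 - 1.090000)/(193.226278 - (-32.461376)) = 1.358968; f(z_2) = -29.365037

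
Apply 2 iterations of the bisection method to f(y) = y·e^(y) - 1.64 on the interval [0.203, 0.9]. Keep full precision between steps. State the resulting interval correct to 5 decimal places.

f(0.203000) = -1.391310, f(0.900000) = 0.573643 (opposite signs)
step 1: m = 0.551500, f(m) = -0.682676 < 0 → root in [0.551500, 0.900000]
step 2: m = 0.725750, f(m) = -0.140397 < 0 → root in [0.725750, 0.900000]

[0.72575, 0.90000]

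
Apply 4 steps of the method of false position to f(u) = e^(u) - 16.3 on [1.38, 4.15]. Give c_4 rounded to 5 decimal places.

2.64766

False-position update: c = (a·f(b) − b·f(a))/(f(b) − f(a)); replace the endpoint whose sign matches f(c).
f(1.380000) = -12.325098, f(4.150000) = 47.134000
step 1: c = 1.954185, f(c) = -9.241836 < 0 → new bracket [1.954185, 4.150000]
step 2: c = 2.314151, f(c) = -6.183674 < 0 → new bracket [2.314151, 4.150000]
step 3: c = 2.527069, f(c) = -3.783239 < 0 → new bracket [2.527069, 4.150000]
step 4: c = 2.647655, f(c) = -2.179110 < 0 → new bracket [2.647655, 4.150000]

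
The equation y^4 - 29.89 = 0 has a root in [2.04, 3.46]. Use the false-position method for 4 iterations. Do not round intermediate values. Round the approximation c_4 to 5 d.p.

2.31820

f(2.040000) = -12.571085, f(3.460000) = 113.429207
step 1: c = 2.181674, f(c) = -7.235250 < 0 → new bracket [2.181674, 3.460000]
step 2: c = 2.258324, f(c) = -3.879700 < 0 → new bracket [2.258324, 3.460000]
step 3: c = 2.298067, f(c) = -1.999862 < 0 → new bracket [2.298067, 3.460000]
step 4: c = 2.318198, f(c) = -1.009677 < 0 → new bracket [2.318198, 3.460000]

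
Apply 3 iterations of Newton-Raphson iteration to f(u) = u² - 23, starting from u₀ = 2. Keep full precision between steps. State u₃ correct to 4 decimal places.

4.8037

Newton update: u ← u − f(u)/f'(u).
f'(u) = 2u
u_0 = 2.000000: f = -19.000000, f' = 4.000000 → u_1 = 2.000000 - (-19.000000)/(4.000000) = 6.750000
u_1 = 6.750000: f = 22.562500, f' = 13.500000 → u_2 = 6.750000 - (22.562500)/(13.500000) = 5.078704
u_2 = 5.078704: f = 2.793231, f' = 10.157407 → u_3 = 5.078704 - (2.793231)/(10.157407) = 4.803709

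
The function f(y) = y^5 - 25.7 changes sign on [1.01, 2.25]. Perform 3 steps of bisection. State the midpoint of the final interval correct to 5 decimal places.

1.86250

f(1.010000) = -24.648990, f(2.250000) = 31.965039 (opposite signs)
step 1: m = 1.630000, f(m) = -14.193638 < 0 → root in [1.630000, 2.250000]
step 2: m = 1.940000, f(m) = 1.779489 > 0 → root in [1.630000, 1.940000]
step 3: m = 1.785000, f(m) = -7.578627 < 0 → root in [1.785000, 1.940000]
Midpoint of [1.785000, 1.940000] = 1.862500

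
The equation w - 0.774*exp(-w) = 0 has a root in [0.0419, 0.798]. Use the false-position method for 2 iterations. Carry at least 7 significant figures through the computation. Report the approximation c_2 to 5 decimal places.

0.48104

False-position update: c = (a·f(b) − b·f(a))/(f(b) − f(a)); replace the endpoint whose sign matches f(c).
f(0.041900) = -0.700339, f(0.798000) = 0.449523
step 1: c = 0.502413, f(c) = 0.034090 > 0 → new bracket [0.041900, 0.502413]
step 2: c = 0.481038, f(c) = 0.002596 > 0 → new bracket [0.041900, 0.481038]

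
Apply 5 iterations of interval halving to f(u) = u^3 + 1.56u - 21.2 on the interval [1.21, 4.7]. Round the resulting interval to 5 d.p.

[2.51875, 2.62781]

f(1.210000) = -17.540839, f(4.700000) = 89.955000 (opposite signs)
step 1: m = 2.955000, f(m) = 9.212934 > 0 → root in [1.210000, 2.955000]
step 2: m = 2.082500, f(m) = -8.919901 < 0 → root in [2.082500, 2.955000]
step 3: m = 2.518750, f(m) = -1.291544 < 0 → root in [2.518750, 2.955000]
step 4: m = 2.736875, f(m) = 3.570045 > 0 → root in [2.518750, 2.736875]
step 5: m = 2.627813, f(m) = 1.045480 > 0 → root in [2.518750, 2.627813]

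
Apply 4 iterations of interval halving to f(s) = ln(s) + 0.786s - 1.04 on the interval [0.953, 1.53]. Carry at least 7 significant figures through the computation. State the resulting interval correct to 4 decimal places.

[1.1333, 1.1694]

f(0.953000) = -0.339082, f(1.530000) = 0.587848 (opposite signs)
step 1: m = 1.241500, f(m) = 0.152139 > 0 → root in [0.953000, 1.241500]
step 2: m = 1.097250, f(m) = -0.084754 < 0 → root in [1.097250, 1.241500]
step 3: m = 1.169375, f(m) = 0.035598 > 0 → root in [1.097250, 1.169375]
step 4: m = 1.133313, f(m) = -0.024072 < 0 → root in [1.133313, 1.169375]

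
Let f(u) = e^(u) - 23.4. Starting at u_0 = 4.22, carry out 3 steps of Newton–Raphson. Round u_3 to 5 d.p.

3.15541

f'(u) = e^(u)
u_0 = 4.220000: f = 44.633484, f' = 68.033484 → u_1 = 4.220000 - (44.633484)/(68.033484) = 3.563948
u_1 = 3.563948: f = 11.902306, f' = 35.302306 → u_2 = 3.563948 - (11.902306)/(35.302306) = 3.226795
u_2 = 3.226795: f = 1.798753, f' = 25.198753 → u_3 = 3.226795 - (1.798753)/(25.198753) = 3.155412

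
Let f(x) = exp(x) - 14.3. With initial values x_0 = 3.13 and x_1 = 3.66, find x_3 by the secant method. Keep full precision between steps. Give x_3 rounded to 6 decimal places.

f(x_0) = 8.573980, f(x_1) = 24.561343
x_2 = 3.660000 - (24.561343)·(3.660000 - 3.130000)/(24.561343 - (8.573980)) = 2.845762; f(x_2) = 2.914679
x_3 = 2.845762 - (2.914679)·(2.845762 - 3.660000)/(2.914679 - (24.561343)) = 2.736127; f(x_3) = 1.127120

2.736127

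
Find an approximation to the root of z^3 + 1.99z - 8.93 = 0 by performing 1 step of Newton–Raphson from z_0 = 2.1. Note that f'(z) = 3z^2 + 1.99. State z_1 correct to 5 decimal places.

1.80368

Newton update: z ← z − f(z)/f'(z).
z_0 = 2.100000: f = 4.510000, f' = 15.220000 → z_1 = 2.100000 - (4.510000)/(15.220000) = 1.803679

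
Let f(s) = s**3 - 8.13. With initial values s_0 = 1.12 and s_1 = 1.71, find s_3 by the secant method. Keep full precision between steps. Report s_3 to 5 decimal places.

f(s_0) = -6.725072, f(s_1) = -3.129789
s_2 = 1.710000 - (-3.129789)·(1.710000 - 1.120000)/(-3.129789 - (-6.725072)) = 2.223611; f(s_2) = 2.864519
s_3 = 2.223611 - (2.864519)·(2.223611 - 1.710000)/(2.864519 - (-3.129789)) = 1.978170; f(s_3) = -0.389112

1.97817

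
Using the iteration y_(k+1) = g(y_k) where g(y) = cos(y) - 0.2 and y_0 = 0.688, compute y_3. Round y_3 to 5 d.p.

y_1 = g(0.688000) = 0.572518
y_2 = g(0.572518) = 0.640540
y_3 = g(0.640540) = 0.601773

0.60177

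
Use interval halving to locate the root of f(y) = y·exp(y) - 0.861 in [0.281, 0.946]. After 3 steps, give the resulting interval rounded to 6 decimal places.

[0.447250, 0.530375]

f(0.281000) = -0.488829, f(0.946000) = 1.575317 (opposite signs)
step 1: m = 0.613500, f(m) = 0.272063 > 0 → root in [0.281000, 0.613500]
step 2: m = 0.447250, f(m) = -0.161499 < 0 → root in [0.447250, 0.613500]
step 3: m = 0.530375, f(m) = 0.040409 > 0 → root in [0.447250, 0.530375]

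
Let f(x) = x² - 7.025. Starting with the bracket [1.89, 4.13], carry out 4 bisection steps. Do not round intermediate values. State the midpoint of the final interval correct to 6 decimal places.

f(1.890000) = -3.452900, f(4.130000) = 10.031900 (opposite signs)
step 1: m = 3.010000, f(m) = 2.035100 > 0 → root in [1.890000, 3.010000]
step 2: m = 2.450000, f(m) = -1.022500 < 0 → root in [2.450000, 3.010000]
step 3: m = 2.730000, f(m) = 0.427900 > 0 → root in [2.450000, 2.730000]
step 4: m = 2.590000, f(m) = -0.316900 < 0 → root in [2.590000, 2.730000]
Midpoint of [2.590000, 2.730000] = 2.660000

2.660000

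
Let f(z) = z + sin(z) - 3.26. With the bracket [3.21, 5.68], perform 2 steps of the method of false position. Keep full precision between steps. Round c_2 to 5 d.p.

3.49590

False-position update: c = (a·f(b) − b·f(a))/(f(b) − f(a)); replace the endpoint whose sign matches f(c).
f(3.210000) = -0.118354, f(5.680000) = 1.852731
step 1: c = 3.358311, f(c) = -0.116715 < 0 → new bracket [3.358311, 5.680000]
step 2: c = 3.495901, f(c) = -0.111041 < 0 → new bracket [3.495901, 5.680000]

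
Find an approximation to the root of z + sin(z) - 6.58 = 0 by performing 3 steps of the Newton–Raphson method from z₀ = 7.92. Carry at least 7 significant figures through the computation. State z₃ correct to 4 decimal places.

6.4304

Newton update: z ← z − f(z)/f'(z).
f'(z) = 1 + cos(z)
z_0 = 7.920000: f = 2.337822, f' = 0.934030 → z_1 = 7.920000 - (2.337822)/(0.934030) = 5.417058
z_1 = 5.417058: f = -1.924767, f' = 1.647782 → z_2 = 5.417058 - (-1.924767)/(1.647782) = 6.585154
z_2 = 6.585154: f = 0.302555, f' = 1.954753 → z_3 = 6.585154 - (0.302555)/(1.954753) = 6.430375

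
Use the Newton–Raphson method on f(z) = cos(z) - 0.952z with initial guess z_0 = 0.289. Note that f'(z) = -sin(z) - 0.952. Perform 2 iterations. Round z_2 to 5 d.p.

z_0 = 0.289000: f = 0.683401, f' = -1.236994 → z_1 = 0.289000 - (0.683401)/(-1.236994) = 0.841469
z_1 = 0.841469: f = -0.134711, f' = -1.697623 → z_2 = 0.841469 - (-0.134711)/(-1.697623) = 0.762117

0.76212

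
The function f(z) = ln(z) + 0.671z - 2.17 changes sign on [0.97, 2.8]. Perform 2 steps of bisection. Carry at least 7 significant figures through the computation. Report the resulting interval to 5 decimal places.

[1.88500, 2.34250]

f(0.970000) = -1.549589, f(2.800000) = 0.738419 (opposite signs)
step 1: m = 1.885000, f(m) = -0.271237 < 0 → root in [1.885000, 2.800000]
step 2: m = 2.342500, f(m) = 0.253036 > 0 → root in [1.885000, 2.342500]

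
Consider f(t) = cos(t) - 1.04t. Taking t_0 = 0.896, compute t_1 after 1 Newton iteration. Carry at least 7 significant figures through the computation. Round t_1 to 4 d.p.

0.7273

f'(t) = -sin(t) - 1.04
t_0 = 0.896000: f = -0.307102, f' = -1.820834 → t_1 = 0.896000 - (-0.307102)/(-1.820834) = 0.727340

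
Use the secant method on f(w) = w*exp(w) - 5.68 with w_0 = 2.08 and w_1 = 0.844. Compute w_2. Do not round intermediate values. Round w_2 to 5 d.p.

f(w_0) = 10.969295, f(w_1) = -3.717151
w_2 = 0.844000 - (-3.717151)·(0.844000 - 2.080000)/(-3.717151 - (10.969295)) = 1.156833; f(w_2) = -2.001452

1.15683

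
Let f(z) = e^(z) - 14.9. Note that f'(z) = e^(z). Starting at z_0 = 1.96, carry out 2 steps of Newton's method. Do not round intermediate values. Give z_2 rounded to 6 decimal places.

2.758263

z_0 = 1.960000: f = -7.800673, f' = 7.099327 → z_1 = 1.960000 - (-7.800673)/(7.099327) = 3.058790
z_1 = 3.058790: f = 6.401776, f' = 21.301776 → z_2 = 3.058790 - (6.401776)/(21.301776) = 2.758263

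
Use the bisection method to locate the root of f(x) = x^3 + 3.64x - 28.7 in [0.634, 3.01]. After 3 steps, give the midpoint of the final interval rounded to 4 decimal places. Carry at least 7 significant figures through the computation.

f(0.634000) = -26.137400, f(3.010000) = 9.527301 (opposite signs)
step 1: m = 1.822000, f(m) = -16.019456 < 0 → root in [1.822000, 3.010000]
step 2: m = 2.416000, f(m) = -5.803433 < 0 → root in [2.416000, 3.010000]
step 3: m = 2.713000, f(m) = 1.144001 > 0 → root in [2.416000, 2.713000]
Midpoint of [2.416000, 2.713000] = 2.564500

2.5645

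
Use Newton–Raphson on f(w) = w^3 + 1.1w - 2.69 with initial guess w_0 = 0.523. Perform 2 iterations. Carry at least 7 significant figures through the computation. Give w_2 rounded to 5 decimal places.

1.22016

Newton update: w ← w − f(w)/f'(w).
f'(w) = 3w^2 + 1.1
w_0 = 0.523000: f = -1.971644, f' = 1.920587 → w_1 = 0.523000 - (-1.971644)/(1.920587) = 1.549584
w_1 = 1.549584: f = 2.735422, f' = 8.303634 → w_2 = 1.549584 - (2.735422)/(8.303634) = 1.220160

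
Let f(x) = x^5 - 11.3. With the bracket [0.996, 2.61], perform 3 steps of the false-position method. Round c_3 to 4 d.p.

1.3460

False-position update: c = (a·f(b) − b·f(a))/(f(b) − f(a)); replace the endpoint whose sign matches f(c).
f(0.996000) = -10.319841, f(2.610000) = 109.816284
step 1: c = 1.134645, f(c) = -9.419388 < 0 → new bracket [1.134645, 2.610000]
step 2: c = 1.251195, f(c) = -8.233629 < 0 → new bracket [1.251195, 2.610000]
step 3: c = 1.345967, f(c) = -6.882539 < 0 → new bracket [1.345967, 2.610000]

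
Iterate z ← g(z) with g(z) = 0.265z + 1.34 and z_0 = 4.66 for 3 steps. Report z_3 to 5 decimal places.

z_1 = g(4.660000) = 2.574900
z_2 = g(2.574900) = 2.022349
z_3 = g(2.022349) = 1.875922

1.87592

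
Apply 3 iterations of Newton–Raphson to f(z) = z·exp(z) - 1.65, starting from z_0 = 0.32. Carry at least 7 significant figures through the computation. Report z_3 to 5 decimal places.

0.76740

f'(z) = (z + 1)·exp(z)
z_0 = 0.320000: f = -1.209319, f' = 1.817809 → z_1 = 0.320000 - (-1.209319)/(1.817809) = 0.985262
z_1 = 0.985262: f = 0.989038, f' = 5.317552 → z_2 = 0.985262 - (0.989038)/(5.317552) = 0.799267
z_2 = 0.799267: f = 0.127498, f' = 4.001409 → z_3 = 0.799267 - (0.127498)/(4.001409) = 0.767404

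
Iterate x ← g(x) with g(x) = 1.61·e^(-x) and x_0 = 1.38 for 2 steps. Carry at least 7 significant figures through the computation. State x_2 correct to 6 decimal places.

x_1 = g(1.380000) = 0.405041
x_2 = g(0.405041) = 1.073788

1.073788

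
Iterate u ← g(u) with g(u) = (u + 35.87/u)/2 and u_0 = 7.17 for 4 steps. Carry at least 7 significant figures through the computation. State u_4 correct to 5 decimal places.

u_1 = g(7.170000) = 6.086395
u_2 = g(6.086395) = 5.989934
u_3 = g(5.989934) = 5.989157
u_4 = g(5.989157) = 5.989157

5.98916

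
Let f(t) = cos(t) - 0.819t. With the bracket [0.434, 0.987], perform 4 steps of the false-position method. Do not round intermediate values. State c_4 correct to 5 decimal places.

0.82685

False-position update: c = (a·f(b) − b·f(a))/(f(b) − f(a)); replace the endpoint whose sign matches f(c).
f(0.434000) = 0.551845, f(0.987000) = -0.257158
step 1: c = 0.811218, f(c) = 0.024228 > 0 → new bracket [0.811218, 0.987000]
step 2: c = 0.826353, f(c) = 0.000779 > 0 → new bracket [0.826353, 0.987000]
step 3: c = 0.826838, f(c) = 0.000025 > 0 → new bracket [0.826838, 0.987000]
step 4: c = 0.826854, f(c) = 0.000001 > 0 → new bracket [0.826854, 0.987000]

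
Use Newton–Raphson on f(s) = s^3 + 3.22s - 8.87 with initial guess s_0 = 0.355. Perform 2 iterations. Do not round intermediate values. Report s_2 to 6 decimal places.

f'(s) = 3s^2 + 3.22
s_0 = 0.355000: f = -7.682161, f' = 3.598075 → s_1 = 0.355000 - (-7.682161)/(3.598075) = 2.490075
s_1 = 2.490075: f = 14.587693, f' = 21.821425 → s_2 = 2.490075 - (14.587693)/(21.821425) = 1.821572

1.821572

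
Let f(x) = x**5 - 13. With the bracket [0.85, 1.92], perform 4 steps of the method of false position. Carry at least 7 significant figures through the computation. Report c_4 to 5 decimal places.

f(0.850000) = -12.556295, f(1.920000) = 13.091926
step 1: c = 1.373827, f(c) = -8.106039 < 0 → new bracket [1.373827, 1.920000]
step 2: c = 1.582682, f(c) = -3.069563 < 0 → new bracket [1.582682, 1.920000]
step 3: c = 1.646749, f(c) = -0.890195 < 0 → new bracket [1.646749, 1.920000]
step 4: c = 1.664146, f(c) = -0.236870 < 0 → new bracket [1.664146, 1.920000]

1.66415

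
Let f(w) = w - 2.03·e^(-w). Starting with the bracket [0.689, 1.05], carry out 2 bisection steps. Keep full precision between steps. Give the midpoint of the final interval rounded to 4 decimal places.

f(0.689000) = -0.330218, f(1.050000) = 0.339626 (opposite signs)
step 1: m = 0.869500, f(m) = 0.018603 > 0 → root in [0.689000, 0.869500]
step 2: m = 0.779250, f(m) = -0.152012 < 0 → root in [0.779250, 0.869500]
Midpoint of [0.779250, 0.869500] = 0.824375

0.8244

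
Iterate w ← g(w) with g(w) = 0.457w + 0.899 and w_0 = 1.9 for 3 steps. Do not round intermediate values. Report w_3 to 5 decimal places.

w_1 = g(1.900000) = 1.767300
w_2 = g(1.767300) = 1.706656
w_3 = g(1.706656) = 1.678942

1.67894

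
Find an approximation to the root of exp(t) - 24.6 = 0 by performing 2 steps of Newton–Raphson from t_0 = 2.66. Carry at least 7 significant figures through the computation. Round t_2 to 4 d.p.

f'(t) = exp(t)
t_0 = 2.660000: f = -10.303711, f' = 14.296289 → t_1 = 2.660000 - (-10.303711)/(14.296289) = 3.380726
t_1 = 3.380726: f = 4.792110, f' = 29.392110 → t_2 = 3.380726 - (4.792110)/(29.392110) = 3.217686

3.2177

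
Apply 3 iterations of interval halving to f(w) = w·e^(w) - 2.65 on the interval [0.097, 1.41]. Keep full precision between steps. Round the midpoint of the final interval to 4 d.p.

f(0.097000) = -2.543120, f(1.410000) = 3.125297 (opposite signs)
step 1: m = 0.753500, f(m) = -1.049248 < 0 → root in [0.753500, 1.410000]
step 2: m = 1.081750, f(m) = 0.540986 > 0 → root in [0.753500, 1.081750]
step 3: m = 0.917625, f(m) = -0.352875 < 0 → root in [0.917625, 1.081750]
Midpoint of [0.917625, 1.081750] = 0.999687

0.9997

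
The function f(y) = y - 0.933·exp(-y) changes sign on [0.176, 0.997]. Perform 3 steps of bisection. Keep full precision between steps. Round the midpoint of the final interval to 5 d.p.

f(0.176000) = -0.606431, f(0.997000) = 0.652737 (opposite signs)
step 1: m = 0.586500, f(m) = 0.067499 > 0 → root in [0.176000, 0.586500]
step 2: m = 0.381250, f(m) = -0.255996 < 0 → root in [0.381250, 0.586500]
step 3: m = 0.483875, f(m) = -0.091217 < 0 → root in [0.483875, 0.586500]
Midpoint of [0.483875, 0.586500] = 0.535188

0.53519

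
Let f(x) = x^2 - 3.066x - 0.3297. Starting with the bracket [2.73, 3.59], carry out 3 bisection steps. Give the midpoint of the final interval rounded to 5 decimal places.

3.21375

f(2.730000) = -1.246980, f(3.590000) = 1.551460 (opposite signs)
step 1: m = 3.160000, f(m) = -0.032660 < 0 → root in [3.160000, 3.590000]
step 2: m = 3.375000, f(m) = 0.713175 > 0 → root in [3.160000, 3.375000]
step 3: m = 3.267500, f(m) = 0.328701 > 0 → root in [3.160000, 3.267500]
Midpoint of [3.160000, 3.267500] = 3.213750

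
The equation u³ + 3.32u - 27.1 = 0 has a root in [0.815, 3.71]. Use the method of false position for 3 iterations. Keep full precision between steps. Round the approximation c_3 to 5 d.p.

f(0.815000) = -23.852857, f(3.710000) = 36.282011
step 1: c = 1.963319, f(c) = -13.013927 < 0 → new bracket [1.963319, 3.710000]
step 2: c = 2.424436, f(c) = -4.800309 < 0 → new bracket [2.424436, 3.710000]
step 3: c = 2.574649, f(c) = -1.485288 < 0 → new bracket [2.574649, 3.710000]

2.57465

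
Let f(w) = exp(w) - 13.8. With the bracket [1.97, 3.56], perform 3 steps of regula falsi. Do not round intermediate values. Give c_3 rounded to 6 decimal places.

f(1.970000) = -6.629324, f(3.560000) = 21.363197
step 1: c = 2.346551, f(c) = -3.350528 < 0 → new bracket [2.346551, 3.560000]
step 2: c = 2.511063, f(c) = -1.481983 < 0 → new bracket [2.511063, 3.560000]
step 3: c = 2.579108, f(c) = -0.614625 < 0 → new bracket [2.579108, 3.560000]

2.579108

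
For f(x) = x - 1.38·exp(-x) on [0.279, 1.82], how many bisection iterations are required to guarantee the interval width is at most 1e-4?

Initial width b − a = 1.82 − 0.279 = 1.541000.
After n steps the width is (b−a)/2^n; need (b−a)/2^n ≤ 1e-4.
So n ≥ log₂(1.541000/1e-4) = log₂(15410.0000) ≈ 13.9116.
Hence n = 14.

14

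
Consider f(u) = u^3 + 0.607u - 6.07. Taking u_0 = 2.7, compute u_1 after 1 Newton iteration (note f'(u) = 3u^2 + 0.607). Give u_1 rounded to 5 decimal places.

u_0 = 2.700000: f = 15.251900, f' = 22.477000 → u_1 = 2.700000 - (15.251900)/(22.477000) = 2.021444

2.02144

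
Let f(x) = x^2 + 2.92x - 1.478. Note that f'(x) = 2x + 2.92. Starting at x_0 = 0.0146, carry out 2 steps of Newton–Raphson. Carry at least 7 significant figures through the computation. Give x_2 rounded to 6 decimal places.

0.440854

Newton update: x ← x − f(x)/f'(x).
x_0 = 0.014600: f = -1.435155, f' = 2.949200 → x_1 = 0.014600 - (-1.435155)/(2.949200) = 0.501225
x_1 = 0.501225: f = 0.236804, f' = 3.922450 → x_2 = 0.501225 - (0.236804)/(3.922450) = 0.440854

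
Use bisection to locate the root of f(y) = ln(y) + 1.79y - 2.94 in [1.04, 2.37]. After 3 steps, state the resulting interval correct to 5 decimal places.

[1.37250, 1.53875]

f(1.040000) = -1.039179, f(2.370000) = 2.165190 (opposite signs)
step 1: m = 1.705000, f(m) = 0.645515 > 0 → root in [1.040000, 1.705000]
step 2: m = 1.372500, f(m) = -0.166591 < 0 → root in [1.372500, 1.705000]
step 3: m = 1.538750, f(m) = 0.245333 > 0 → root in [1.372500, 1.538750]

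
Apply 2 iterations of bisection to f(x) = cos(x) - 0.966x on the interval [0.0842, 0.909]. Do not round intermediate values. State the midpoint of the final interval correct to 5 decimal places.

0.80590

f(0.084200) = 0.915120, f(0.909000) = -0.263559 (opposite signs)
step 1: m = 0.496600, f(m) = 0.399492 > 0 → root in [0.496600, 0.909000]
step 2: m = 0.702800, f(m) = 0.084131 > 0 → root in [0.702800, 0.909000]
Midpoint of [0.702800, 0.909000] = 0.805900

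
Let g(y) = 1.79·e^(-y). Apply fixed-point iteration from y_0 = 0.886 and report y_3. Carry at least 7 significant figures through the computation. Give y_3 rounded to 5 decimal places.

0.76070

y_1 = g(0.886000) = 0.738020
y_2 = g(0.738020) = 0.855727
y_3 = g(0.855727) = 0.760704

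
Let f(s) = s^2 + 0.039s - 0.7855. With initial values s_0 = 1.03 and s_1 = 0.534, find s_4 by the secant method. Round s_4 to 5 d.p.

Secant update: s_(k+1) = s_k − f(s_k)·(s_k − s_(k-1))/(f(s_k) − f(s_(k-1))).
f(s_0) = 0.315570, f(s_1) = -0.479518
s_2 = 0.534000 - (-0.479518)·(0.534000 - 1.030000)/(-0.479518 - (0.315570)) = 0.833138; f(s_2) = -0.058889
s_3 = 0.833138 - (-0.058889)·(0.833138 - 0.534000)/(-0.058889 - (-0.479518)) = 0.875018; f(s_3) = 0.014282
s_4 = 0.875018 - (0.014282)·(0.875018 - 0.833138)/(0.014282 - (-0.058889)) = 0.866843; f(s_4) = -0.000276

0.86684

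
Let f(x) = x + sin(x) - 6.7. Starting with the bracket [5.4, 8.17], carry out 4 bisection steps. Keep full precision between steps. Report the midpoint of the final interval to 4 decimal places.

6.5253

f(5.400000) = -2.072764, f(8.170000) = 2.420480 (opposite signs)
step 1: m = 6.785000, f(m) = 0.566017 > 0 → root in [5.400000, 6.785000]
step 2: m = 6.092500, f(m) = -0.797032 < 0 → root in [6.092500, 6.785000]
step 3: m = 6.438750, f(m) = -0.106312 < 0 → root in [6.438750, 6.785000]
step 4: m = 6.611875, f(m) = 0.234678 > 0 → root in [6.438750, 6.611875]
Midpoint of [6.438750, 6.611875] = 6.525313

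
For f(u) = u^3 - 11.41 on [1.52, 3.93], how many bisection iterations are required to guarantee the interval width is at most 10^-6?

Initial width b − a = 3.93 − 1.52 = 2.410000.
After n steps the width is (b−a)/2^n; need (b−a)/2^n ≤ 10^-6.
So n ≥ log₂(2.410000/10^-6) = log₂(2410000.0000) ≈ 21.2006.
Hence n = 22.

22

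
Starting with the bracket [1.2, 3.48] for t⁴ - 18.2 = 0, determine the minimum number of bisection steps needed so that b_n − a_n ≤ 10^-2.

Initial width b − a = 3.48 − 1.2 = 2.280000.
After n steps the width is (b−a)/2^n; need (b−a)/2^n ≤ 10^-2.
So n ≥ log₂(2.280000/10^-2) = log₂(228.0000) ≈ 7.8329.
Hence n = 8.

8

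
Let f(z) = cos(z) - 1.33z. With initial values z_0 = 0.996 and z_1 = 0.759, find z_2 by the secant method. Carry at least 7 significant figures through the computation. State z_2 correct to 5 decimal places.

Secant update: z_(k+1) = z_k − f(z_k)·(z_k − z_(k-1))/(f(z_k) − f(z_(k-1))).
f(z_0) = -0.781016, f(z_1) = -0.283945
z_2 = 0.759000 - (-0.283945)·(0.759000 - 0.996000)/(-0.283945 - (-0.781016)) = 0.623617; f(z_2) = -0.017639

0.62362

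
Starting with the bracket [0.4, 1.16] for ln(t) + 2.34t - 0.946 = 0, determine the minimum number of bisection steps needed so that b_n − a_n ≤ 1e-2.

Initial width b − a = 1.16 − 0.4 = 0.760000.
After n steps the width is (b−a)/2^n; need (b−a)/2^n ≤ 1e-2.
So n ≥ log₂(0.760000/1e-2) = log₂(76.0000) ≈ 6.2479.
Hence n = 7.

7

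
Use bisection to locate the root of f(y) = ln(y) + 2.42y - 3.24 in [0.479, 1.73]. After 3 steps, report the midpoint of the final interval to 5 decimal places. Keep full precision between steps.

1.18269

f(0.479000) = -2.816875, f(1.730000) = 1.494721 (opposite signs)
step 1: m = 1.104500, f(m) = -0.467717 < 0 → root in [1.104500, 1.730000]
step 2: m = 1.417250, f(m) = 0.538463 > 0 → root in [1.104500, 1.417250]
step 3: m = 1.260875, f(m) = 0.043123 > 0 → root in [1.104500, 1.260875]
Midpoint of [1.104500, 1.260875] = 1.182688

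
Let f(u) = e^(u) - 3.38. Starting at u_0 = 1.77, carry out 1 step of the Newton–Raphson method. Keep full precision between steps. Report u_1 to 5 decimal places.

f'(u) = e^(u)
u_0 = 1.770000: f = 2.490853, f' = 5.870853 → u_1 = 1.770000 - (2.490853)/(5.870853) = 1.345726

1.34573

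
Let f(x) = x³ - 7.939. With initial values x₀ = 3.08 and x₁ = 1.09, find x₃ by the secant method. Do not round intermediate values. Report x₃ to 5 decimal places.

f(x_0) = 21.279112, f(x_1) = -6.643971
x_2 = 1.090000 - (-6.643971)·(1.090000 - 3.080000)/(-6.643971 - (21.279112)) = 1.563497; f(x_2) = -4.116994
x_3 = 1.563497 - (-4.116994)·(1.563497 - 1.090000)/(-4.116994 - (-6.643971)) = 2.334927; f(x_3) = 4.790752

2.33493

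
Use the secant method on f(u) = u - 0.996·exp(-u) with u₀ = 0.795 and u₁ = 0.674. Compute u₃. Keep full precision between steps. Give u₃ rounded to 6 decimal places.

0.565776

f(u_0) = 0.345225, f(u_1) = 0.166373
u_2 = 0.674000 - (0.166373)·(0.674000 - 0.795000)/(0.166373 - (0.345225)) = 0.561443; f(u_2) = -0.006661
u_3 = 0.561443 - (-0.006661)·(0.561443 - 0.674000)/(-0.006661 - (0.166373)) = 0.565776; f(u_3) = 0.000128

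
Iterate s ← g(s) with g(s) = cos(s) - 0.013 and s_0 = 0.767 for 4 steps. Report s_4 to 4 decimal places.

0.7385

s_1 = g(0.767000) = 0.706996
s_2 = g(0.706996) = 0.747317
s_3 = g(0.747317) = 0.720515
s_4 = g(0.720515) = 0.738466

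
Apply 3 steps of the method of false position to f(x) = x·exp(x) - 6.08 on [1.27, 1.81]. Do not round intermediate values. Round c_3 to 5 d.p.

f(1.270000) = -1.557717, f(1.810000) = 4.979910
step 1: c = 1.398666, f(c) = -0.415695 < 0 → new bracket [1.398666, 1.810000]
step 2: c = 1.430356, f(c) = -0.100843 < 0 → new bracket [1.430356, 1.810000]
step 3: c = 1.437891, f(c) = -0.023882 < 0 → new bracket [1.437891, 1.810000]

1.43789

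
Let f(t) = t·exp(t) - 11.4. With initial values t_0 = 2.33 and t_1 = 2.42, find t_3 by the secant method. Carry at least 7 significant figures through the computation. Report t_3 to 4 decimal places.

1.8809

Secant update: t_(k+1) = t_k − f(t_k)·(t_k − t_(k-1))/(f(t_k) − f(t_(k-1))).
f(t_0) = 12.547604, f(t_1) = 15.814980
t_2 = 2.420000 - (15.814980)·(2.420000 - 2.330000)/(15.814980 - (12.547604)) = 1.984376; f(t_2) = 3.035351
t_3 = 1.984376 - (3.035351)·(1.984376 - 2.420000)/(3.035351 - (15.814980)) = 1.880909; f(t_3) = 0.937747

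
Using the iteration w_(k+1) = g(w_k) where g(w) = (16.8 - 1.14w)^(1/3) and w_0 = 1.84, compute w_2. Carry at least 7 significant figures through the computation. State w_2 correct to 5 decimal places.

w_1 = g(1.840000) = 2.449793
w_2 = g(2.449793) = 2.410557

2.41056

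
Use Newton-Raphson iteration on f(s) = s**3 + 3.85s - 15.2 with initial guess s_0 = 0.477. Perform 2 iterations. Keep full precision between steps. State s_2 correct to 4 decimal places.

2.4354

Newton update: s ← s − f(s)/f'(s).
f'(s) = 3s**2 + 3.85
s_0 = 0.477000: f = -13.255019, f' = 4.532587 → s_1 = 0.477000 - (-13.255019)/(4.532587) = 3.401383
s_1 = 3.401383: f = 37.247292, f' = 38.558211 → s_2 = 3.401383 - (37.247292)/(38.558211) = 2.435381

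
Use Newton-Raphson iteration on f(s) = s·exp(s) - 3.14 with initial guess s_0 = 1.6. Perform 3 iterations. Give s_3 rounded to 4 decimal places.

Newton update: s ← s − f(s)/f'(s).
f'(s) = (s + 1)·exp(s)
s_0 = 1.600000: f = 4.784852, f' = 12.877884 → s_1 = 1.600000 - (4.784852)/(12.877884) = 1.228444
s_1 = 1.228444: f = 1.056256, f' = 7.612168 → s_2 = 1.228444 - (1.056256)/(7.612168) = 1.089685
s_2 = 1.089685: f = 0.100003, f' = 6.213341 → s_3 = 1.089685 - (0.100003)/(6.213341) = 1.073590

1.0736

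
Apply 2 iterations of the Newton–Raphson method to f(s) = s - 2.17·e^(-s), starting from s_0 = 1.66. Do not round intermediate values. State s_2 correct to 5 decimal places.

0.88749

f'(s) = 1 + 2.17·e^(-s)
s_0 = 1.660000: f = 1.247398, f' = 1.412602 → s_1 = 1.660000 - (1.247398)/(1.412602) = 0.776950
s_1 = 0.776950: f = -0.220830, f' = 1.997780 → s_2 = 0.776950 - (-0.220830)/(1.997780) = 0.887488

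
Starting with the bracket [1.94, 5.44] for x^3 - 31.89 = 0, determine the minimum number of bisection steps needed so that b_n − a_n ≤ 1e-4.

Initial width b − a = 5.44 − 1.94 = 3.500000.
After n steps the width is (b−a)/2^n; need (b−a)/2^n ≤ 1e-4.
So n ≥ log₂(3.500000/1e-4) = log₂(35000.0000) ≈ 15.0951.
Hence n = 16.

16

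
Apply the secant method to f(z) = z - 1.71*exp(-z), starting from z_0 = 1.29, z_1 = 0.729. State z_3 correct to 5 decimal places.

Secant update: z_(k+1) = z_k − f(z_k)·(z_k − z_(k-1))/(f(z_k) − f(z_(k-1))).
f(z_0) = 0.819287, f(z_1) = -0.095889
z_2 = 0.729000 - (-0.095889)·(0.729000 - 1.290000)/(-0.095889 - (0.819287)) = 0.787780; f(z_2) = 0.009980
z_3 = 0.787780 - (0.009980)·(0.787780 - 0.729000)/(0.009980 - (-0.095889)) = 0.782239; f(z_3) = 0.000117

0.78224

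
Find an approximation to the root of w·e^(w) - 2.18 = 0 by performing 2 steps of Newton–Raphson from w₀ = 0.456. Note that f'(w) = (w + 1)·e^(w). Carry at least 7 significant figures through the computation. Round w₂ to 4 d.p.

0.9196

w_0 = 0.456000: f = -1.460546, f' = 2.297205 → w_1 = 0.456000 - (-1.460546)/(2.297205) = 1.091793
w_1 = 1.091793: f = 1.073117, f' = 6.232728 → w_2 = 1.091793 - (1.073117)/(6.232728) = 0.919618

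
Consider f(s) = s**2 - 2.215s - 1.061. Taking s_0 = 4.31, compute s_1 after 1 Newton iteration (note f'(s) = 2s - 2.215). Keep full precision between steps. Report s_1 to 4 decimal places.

Newton update: s ← s − f(s)/f'(s).
s_0 = 4.310000: f = 7.968450, f' = 6.405000 → s_1 = 4.310000 - (7.968450)/(6.405000) = 3.065902

3.0659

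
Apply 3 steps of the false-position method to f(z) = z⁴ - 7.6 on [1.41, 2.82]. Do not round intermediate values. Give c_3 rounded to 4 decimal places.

False-position update: c = (a·f(b) − b·f(a))/(f(b) − f(a)); replace the endpoint whose sign matches f(c).
f(1.410000) = -3.647458, f(2.820000) = 55.640666
step 1: c = 1.496744, f(c) = -2.581307 < 0 → new bracket [1.496744, 2.820000]
step 2: c = 1.555412, f(c) = -1.746959 < 0 → new bracket [1.555412, 2.820000]
step 3: c = 1.593908, f(c) = -1.145649 < 0 → new bracket [1.593908, 2.820000]

1.5939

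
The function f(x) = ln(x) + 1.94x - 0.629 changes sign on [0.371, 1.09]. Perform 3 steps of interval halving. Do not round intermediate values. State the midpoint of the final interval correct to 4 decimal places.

f(0.371000) = -0.900813, f(1.090000) = 1.571778 (opposite signs)
step 1: m = 0.730500, f(m) = 0.474144 > 0 → root in [0.371000, 0.730500]
step 2: m = 0.550750, f(m) = -0.157019 < 0 → root in [0.550750, 0.730500]
step 3: m = 0.640625, f(m) = 0.168501 > 0 → root in [0.550750, 0.640625]
Midpoint of [0.550750, 0.640625] = 0.595688

0.5957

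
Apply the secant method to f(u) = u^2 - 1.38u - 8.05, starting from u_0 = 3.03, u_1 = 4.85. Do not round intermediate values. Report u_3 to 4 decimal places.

3.5903

f(u_0) = -3.050500, f(u_1) = 8.779500
u_2 = 4.850000 - (8.779500)·(4.850000 - 3.030000)/(8.779500 - (-3.050500)) = 3.499308; f(u_2) = -0.633890
u_3 = 3.499308 - (-0.633890)·(3.499308 - 4.850000)/(-0.633890 - (8.779500)) = 3.590262; f(u_3) = -0.114579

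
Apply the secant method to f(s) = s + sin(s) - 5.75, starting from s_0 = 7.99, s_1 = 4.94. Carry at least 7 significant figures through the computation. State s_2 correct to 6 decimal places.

f(s_0) = 3.230764, f(s_1) = -1.784208
s_2 = 4.940000 - (-1.784208)·(4.940000 - 7.990000)/(-1.784208 - (3.230764)) = 6.025118; f(s_2) = 0.019905

6.025118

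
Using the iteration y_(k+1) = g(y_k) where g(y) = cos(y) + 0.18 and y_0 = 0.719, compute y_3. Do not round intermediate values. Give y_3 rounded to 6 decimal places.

0.893822

y_1 = g(0.719000) = 0.932465
y_2 = g(0.932465) = 0.775856
y_3 = g(0.775856) = 0.893822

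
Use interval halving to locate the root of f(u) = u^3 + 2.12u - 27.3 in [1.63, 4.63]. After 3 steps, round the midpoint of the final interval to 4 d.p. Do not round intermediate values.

f(1.630000) = -19.513653, f(4.630000) = 81.768447 (opposite signs)
step 1: m = 3.130000, f(m) = 9.999897 > 0 → root in [1.630000, 3.130000]
step 2: m = 2.380000, f(m) = -8.773128 < 0 → root in [2.380000, 3.130000]
step 3: m = 2.755000, f(m) = -0.548881 < 0 → root in [2.755000, 3.130000]
Midpoint of [2.755000, 3.130000] = 2.942500

2.9425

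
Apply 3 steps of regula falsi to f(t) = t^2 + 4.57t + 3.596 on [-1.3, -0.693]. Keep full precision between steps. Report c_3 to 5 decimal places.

-1.01060

False-position update: c = (a·f(b) − b·f(a))/(f(b) − f(a)); replace the endpoint whose sign matches f(c).
f(-1.300000) = -0.655000, f(-0.693000) = 0.909239
step 1: c = -1.045828, f(c) = -0.089679 < 0 → new bracket [-1.045828, -0.693000]
step 2: c = -1.014153, f(c) = -0.010173 < 0 → new bracket [-1.014153, -0.693000]
step 3: c = -1.010600, f(c) = -0.001129 < 0 → new bracket [-1.010600, -0.693000]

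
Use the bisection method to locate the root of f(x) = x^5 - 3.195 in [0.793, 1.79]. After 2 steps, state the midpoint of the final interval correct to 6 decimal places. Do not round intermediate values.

f(0.793000) = -2.881407, f(1.790000) = 15.181600 (opposite signs)
step 1: m = 1.291500, f(m) = 0.398123 > 0 → root in [0.793000, 1.291500]
step 2: m = 1.042250, f(m) = -1.965129 < 0 → root in [1.042250, 1.291500]
Midpoint of [1.042250, 1.291500] = 1.166875

1.166875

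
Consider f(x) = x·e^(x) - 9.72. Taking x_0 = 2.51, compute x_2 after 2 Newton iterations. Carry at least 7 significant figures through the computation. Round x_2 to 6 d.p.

1.778067

f'(x) = (x + 1)·e^(x)
x_0 = 2.510000: f = 21.165374, f' = 43.190305 → x_1 = 2.510000 - (21.165374)/(43.190305) = 2.019951
x_1 = 2.019951: f = 5.506296, f' = 22.764250 → x_2 = 2.019951 - (5.506296)/(22.764250) = 1.778067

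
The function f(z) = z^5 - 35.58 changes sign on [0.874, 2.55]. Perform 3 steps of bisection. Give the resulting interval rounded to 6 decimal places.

f(0.874000) = -35.070015, f(2.550000) = 72.240391 (opposite signs)
step 1: m = 1.712000, f(m) = -20.873179 < 0 → root in [1.712000, 2.550000]
step 2: m = 2.131000, f(m) = 8.365787 > 0 → root in [1.712000, 2.131000]
step 3: m = 1.921500, f(m) = -9.385993 < 0 → root in [1.921500, 2.131000]

[1.921500, 2.131000]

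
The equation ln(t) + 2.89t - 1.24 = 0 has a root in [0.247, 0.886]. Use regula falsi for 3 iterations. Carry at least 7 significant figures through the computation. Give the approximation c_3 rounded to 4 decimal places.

0.6046

False-position update: c = (a·f(b) − b·f(a))/(f(b) − f(a)); replace the endpoint whose sign matches f(c).
f(0.247000) = -1.924537, f(0.886000) = 1.199502
step 1: c = 0.640650, f(c) = 0.166208 > 0 → new bracket [0.247000, 0.640650]
step 2: c = 0.609356, f(c) = 0.025688 > 0 → new bracket [0.247000, 0.609356]
step 3: c = 0.604583, f(c) = 0.004031 > 0 → new bracket [0.247000, 0.604583]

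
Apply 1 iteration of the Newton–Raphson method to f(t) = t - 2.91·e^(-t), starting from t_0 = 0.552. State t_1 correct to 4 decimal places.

f'(t) = 1 + 2.91·e^(-t)
t_0 = 0.552000: f = -1.123569, f' = 2.675569 → t_1 = 0.552000 - (-1.123569)/(2.675569) = 0.971937

0.9719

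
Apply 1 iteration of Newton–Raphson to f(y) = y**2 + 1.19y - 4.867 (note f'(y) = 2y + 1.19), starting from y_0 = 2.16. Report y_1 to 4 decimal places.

1.7301

y_0 = 2.160000: f = 2.369000, f' = 5.510000 → y_1 = 2.160000 - (2.369000)/(5.510000) = 1.730054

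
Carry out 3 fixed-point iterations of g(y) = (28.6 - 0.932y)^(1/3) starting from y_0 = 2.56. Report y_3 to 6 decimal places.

y_1 = g(2.560000) = 2.970605
y_2 = g(2.970605) = 2.956078
y_3 = g(2.956078) = 2.956595

2.956595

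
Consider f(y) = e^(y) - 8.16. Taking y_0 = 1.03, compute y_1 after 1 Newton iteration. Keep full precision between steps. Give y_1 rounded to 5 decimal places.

2.94318

Newton update: y ← y − f(y)/f'(y).
f'(y) = e^(y)
y_0 = 1.030000: f = -5.358934, f' = 2.801066 → y_1 = 1.030000 - (-5.358934)/(2.801066) = 2.943177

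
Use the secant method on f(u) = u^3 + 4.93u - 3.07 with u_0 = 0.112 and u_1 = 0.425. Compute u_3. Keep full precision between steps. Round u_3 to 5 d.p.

0.58190

f(u_0) = -2.516435, f(u_1) = -0.897984
u_2 = 0.425000 - (-0.897984)·(0.425000 - 0.112000)/(-0.897984 - (-2.516435)) = 0.598666; f(u_2) = 0.095983
u_3 = 0.598666 - (0.095983)·(0.598666 - 0.425000)/(0.095983 - (-0.897984)) = 0.581895; f(u_3) = -0.004224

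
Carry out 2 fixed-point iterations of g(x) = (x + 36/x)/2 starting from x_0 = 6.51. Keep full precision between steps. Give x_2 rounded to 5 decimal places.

x_1 = g(6.510000) = 6.019977
x_2 = g(6.019977) = 6.000033

6.00003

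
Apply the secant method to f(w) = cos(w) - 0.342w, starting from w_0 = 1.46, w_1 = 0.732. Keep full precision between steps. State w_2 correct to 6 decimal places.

f(w_0) = -0.388750, f(w_1) = 0.493495
w_2 = 0.732000 - (0.493495)·(0.732000 - 1.460000)/(0.493495 - (-0.388750)) = 1.139216; f(w_2) = 0.028695

1.139216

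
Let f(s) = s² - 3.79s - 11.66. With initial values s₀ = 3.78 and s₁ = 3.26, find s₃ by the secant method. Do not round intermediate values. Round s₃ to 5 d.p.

f(s_0) = -11.697800, f(s_1) = -13.387800
s_2 = 3.260000 - (-13.387800)·(3.260000 - 3.780000)/(-13.387800 - (-11.697800)) = 7.379323; f(s_2) = 14.826775
s_3 = 7.379323 - (14.826775)·(7.379323 - 3.260000)/(14.826775 - (-13.387800)) = 5.214617; f(s_3) = -4.231171

5.21462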